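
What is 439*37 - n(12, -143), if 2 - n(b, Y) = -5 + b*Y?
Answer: 14520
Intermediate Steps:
n(b, Y) = 7 - Y*b (n(b, Y) = 2 - (-5 + b*Y) = 2 - (-5 + Y*b) = 2 + (5 - Y*b) = 7 - Y*b)
439*37 - n(12, -143) = 439*37 - (7 - 1*(-143)*12) = 16243 - (7 + 1716) = 16243 - 1*1723 = 16243 - 1723 = 14520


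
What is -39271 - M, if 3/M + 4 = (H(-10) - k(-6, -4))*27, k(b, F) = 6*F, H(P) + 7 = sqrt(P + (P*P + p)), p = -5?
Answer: -1139330525/29012 + 81*sqrt(85)/145060 ≈ -39271.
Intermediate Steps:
H(P) = -7 + sqrt(-5 + P + P**2) (H(P) = -7 + sqrt(P + (P*P - 5)) = -7 + sqrt(P + (P**2 - 5)) = -7 + sqrt(P + (-5 + P**2)) = -7 + sqrt(-5 + P + P**2))
M = 3/(455 + 27*sqrt(85)) (M = 3/(-4 + ((-7 + sqrt(-5 - 10 + (-10)**2)) - 6*(-4))*27) = 3/(-4 + ((-7 + sqrt(-5 - 10 + 100)) - 1*(-24))*27) = 3/(-4 + ((-7 + sqrt(85)) + 24)*27) = 3/(-4 + (17 + sqrt(85))*27) = 3/(-4 + (459 + 27*sqrt(85))) = 3/(455 + 27*sqrt(85)) ≈ 0.0042618)
-39271 - M = -39271 - (273/29012 - 81*sqrt(85)/145060) = -39271 + (-273/29012 + 81*sqrt(85)/145060) = -1139330525/29012 + 81*sqrt(85)/145060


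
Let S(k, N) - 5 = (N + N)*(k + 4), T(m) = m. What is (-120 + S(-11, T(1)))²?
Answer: 16641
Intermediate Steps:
S(k, N) = 5 + 2*N*(4 + k) (S(k, N) = 5 + (N + N)*(k + 4) = 5 + (2*N)*(4 + k) = 5 + 2*N*(4 + k))
(-120 + S(-11, T(1)))² = (-120 + (5 + 8*1 + 2*1*(-11)))² = (-120 + (5 + 8 - 22))² = (-120 - 9)² = (-129)² = 16641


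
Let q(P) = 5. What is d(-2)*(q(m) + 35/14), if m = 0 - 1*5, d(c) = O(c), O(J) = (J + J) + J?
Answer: -45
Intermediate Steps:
O(J) = 3*J (O(J) = 2*J + J = 3*J)
d(c) = 3*c
m = -5 (m = 0 - 5 = -5)
d(-2)*(q(m) + 35/14) = (3*(-2))*(5 + 35/14) = -6*(5 + 35*(1/14)) = -6*(5 + 5/2) = -6*15/2 = -45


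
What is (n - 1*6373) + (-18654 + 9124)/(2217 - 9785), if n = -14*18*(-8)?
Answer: -16482123/3784 ≈ -4355.7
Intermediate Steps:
n = 2016 (n = -252*(-8) = 2016)
(n - 1*6373) + (-18654 + 9124)/(2217 - 9785) = (2016 - 1*6373) + (-18654 + 9124)/(2217 - 9785) = (2016 - 6373) - 9530/(-7568) = -4357 - 9530*(-1/7568) = -4357 + 4765/3784 = -16482123/3784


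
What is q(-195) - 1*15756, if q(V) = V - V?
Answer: -15756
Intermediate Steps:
q(V) = 0
q(-195) - 1*15756 = 0 - 1*15756 = 0 - 15756 = -15756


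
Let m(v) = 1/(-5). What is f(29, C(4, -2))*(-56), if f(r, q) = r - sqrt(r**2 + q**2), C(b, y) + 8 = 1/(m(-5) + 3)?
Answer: -1624 + 4*sqrt(176285) ≈ 55.452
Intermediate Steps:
m(v) = -1/5
C(b, y) = -107/14 (C(b, y) = -8 + 1/(-1/5 + 3) = -8 + 1/(14/5) = -8 + 5/14 = -107/14)
f(r, q) = r - sqrt(q**2 + r**2)
f(29, C(4, -2))*(-56) = (29 - sqrt((-107/14)**2 + 29**2))*(-56) = (29 - sqrt(11449/196 + 841))*(-56) = (29 - sqrt(176285/196))*(-56) = (29 - sqrt(176285)/14)*(-56) = -1624 + 4*sqrt(176285)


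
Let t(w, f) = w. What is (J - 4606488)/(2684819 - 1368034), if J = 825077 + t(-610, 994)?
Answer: -3782021/1316785 ≈ -2.8722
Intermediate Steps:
J = 824467 (J = 825077 - 610 = 824467)
(J - 4606488)/(2684819 - 1368034) = (824467 - 4606488)/(2684819 - 1368034) = -3782021/1316785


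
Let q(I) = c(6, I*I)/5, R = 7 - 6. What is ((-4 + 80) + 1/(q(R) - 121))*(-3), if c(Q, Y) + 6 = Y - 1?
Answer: -139293/611 ≈ -227.98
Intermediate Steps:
c(Q, Y) = -7 + Y (c(Q, Y) = -6 + (Y - 1) = -6 + (-1 + Y) = -7 + Y)
R = 1
q(I) = -7/5 + I**2/5 (q(I) = (-7 + I*I)/5 = (-7 + I**2)*(1/5) = -7/5 + I**2/5)
((-4 + 80) + 1/(q(R) - 121))*(-3) = ((-4 + 80) + 1/((-7/5 + (1/5)*1**2) - 121))*(-3) = (76 + 1/((-7/5 + (1/5)*1) - 121))*(-3) = (76 + 1/((-7/5 + 1/5) - 121))*(-3) = (76 + 1/(-6/5 - 121))*(-3) = (76 + 1/(-611/5))*(-3) = (76 - 5/611)*(-3) = (46431/611)*(-3) = -139293/611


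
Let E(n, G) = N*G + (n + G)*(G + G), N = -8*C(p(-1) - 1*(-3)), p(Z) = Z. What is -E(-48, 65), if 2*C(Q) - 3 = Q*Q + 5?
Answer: 910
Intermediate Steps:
C(Q) = 4 + Q²/2 (C(Q) = 3/2 + (Q*Q + 5)/2 = 3/2 + (Q² + 5)/2 = 3/2 + (5 + Q²)/2 = 3/2 + (5/2 + Q²/2) = 4 + Q²/2)
N = -48 (N = -8*(4 + (-1 - 1*(-3))²/2) = -8*(4 + (-1 + 3)²/2) = -8*(4 + (½)*2²) = -8*(4 + (½)*4) = -8*(4 + 2) = -8*6 = -48)
E(n, G) = -48*G + 2*G*(G + n) (E(n, G) = -48*G + (n + G)*(G + G) = -48*G + (G + n)*(2*G) = -48*G + 2*G*(G + n))
-E(-48, 65) = -2*65*(-24 + 65 - 48) = -2*65*(-7) = -1*(-910) = 910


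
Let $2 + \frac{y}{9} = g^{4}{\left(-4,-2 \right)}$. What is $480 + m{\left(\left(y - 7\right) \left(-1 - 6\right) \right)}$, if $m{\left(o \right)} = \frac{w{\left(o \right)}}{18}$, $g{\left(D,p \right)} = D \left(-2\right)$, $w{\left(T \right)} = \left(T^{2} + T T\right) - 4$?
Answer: $\frac{66498488447}{9} \approx 7.3887 \cdot 10^{9}$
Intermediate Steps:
$w{\left(T \right)} = -4 + 2 T^{2}$ ($w{\left(T \right)} = \left(T^{2} + T^{2}\right) - 4 = 2 T^{2} - 4 = -4 + 2 T^{2}$)
$g{\left(D,p \right)} = - 2 D$
$y = 36846$ ($y = -18 + 9 \left(\left(-2\right) \left(-4\right)\right)^{4} = -18 + 9 \cdot 8^{4} = -18 + 9 \cdot 4096 = -18 + 36864 = 36846$)
$m{\left(o \right)} = - \frac{2}{9} + \frac{o^{2}}{9}$ ($m{\left(o \right)} = \frac{-4 + 2 o^{2}}{18} = \left(-4 + 2 o^{2}\right) \frac{1}{18} = - \frac{2}{9} + \frac{o^{2}}{9}$)
$480 + m{\left(\left(y - 7\right) \left(-1 - 6\right) \right)} = 480 - \left(\frac{2}{9} - \frac{\left(\left(36846 - 7\right) \left(-1 - 6\right)\right)^{2}}{9}\right) = 480 - \left(\frac{2}{9} - \frac{\left(36839 \left(-7\right)\right)^{2}}{9}\right) = 480 - \left(\frac{2}{9} - \frac{\left(-257873\right)^{2}}{9}\right) = 480 + \left(- \frac{2}{9} + \frac{1}{9} \cdot 66498484129\right) = 480 + \left(- \frac{2}{9} + \frac{66498484129}{9}\right) = 480 + \frac{66498484127}{9} = \frac{66498488447}{9}$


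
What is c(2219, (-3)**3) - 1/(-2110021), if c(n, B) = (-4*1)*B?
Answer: 227882269/2110021 ≈ 108.00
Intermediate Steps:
c(n, B) = -4*B
c(2219, (-3)**3) - 1/(-2110021) = -4*(-3)**3 - 1/(-2110021) = -4*(-27) - 1*(-1/2110021) = 108 + 1/2110021 = 227882269/2110021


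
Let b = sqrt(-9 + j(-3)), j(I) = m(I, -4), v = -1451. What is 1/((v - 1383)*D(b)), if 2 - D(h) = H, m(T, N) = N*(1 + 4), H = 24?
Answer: 1/62348 ≈ 1.6039e-5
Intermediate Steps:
m(T, N) = 5*N (m(T, N) = N*5 = 5*N)
j(I) = -20 (j(I) = 5*(-4) = -20)
b = I*sqrt(29) (b = sqrt(-9 - 20) = sqrt(-29) = I*sqrt(29) ≈ 5.3852*I)
D(h) = -22 (D(h) = 2 - 1*24 = 2 - 24 = -22)
1/((v - 1383)*D(b)) = 1/((-1451 - 1383)*(-22)) = 1/(-2834*(-22)) = 1/62348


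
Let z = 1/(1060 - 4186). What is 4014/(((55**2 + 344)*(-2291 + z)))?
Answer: -4182588/8042552041 ≈ -0.00052006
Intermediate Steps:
z = -1/3126 (z = 1/(-3126) = -1/3126 ≈ -0.00031990)
4014/(((55**2 + 344)*(-2291 + z))) = 4014/(((55**2 + 344)*(-2291 - 1/3126))) = 4014/(((3025 + 344)*(-7161667/3126))) = 4014/((3369*(-7161667/3126))) = 4014/(-8042552041/1042) = 4014*(-1042/8042552041) = -4182588/8042552041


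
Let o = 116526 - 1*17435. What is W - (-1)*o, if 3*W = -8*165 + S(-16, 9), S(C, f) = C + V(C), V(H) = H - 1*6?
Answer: 295915/3 ≈ 98638.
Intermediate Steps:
V(H) = -6 + H (V(H) = H - 6 = -6 + H)
o = 99091 (o = 116526 - 17435 = 99091)
S(C, f) = -6 + 2*C (S(C, f) = C + (-6 + C) = -6 + 2*C)
W = -1358/3 (W = (-8*165 + (-6 + 2*(-16)))/3 = (-1320 + (-6 - 32))/3 = (-1320 - 38)/3 = (⅓)*(-1358) = -1358/3 ≈ -452.67)
W - (-1)*o = -1358/3 - (-1)*99091 = -1358/3 - 1*(-99091) = -1358/3 + 99091 = 295915/3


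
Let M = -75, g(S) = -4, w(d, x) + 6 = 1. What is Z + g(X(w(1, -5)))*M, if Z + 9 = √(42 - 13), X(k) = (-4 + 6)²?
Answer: 291 + √29 ≈ 296.39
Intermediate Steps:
w(d, x) = -5 (w(d, x) = -6 + 1 = -5)
X(k) = 4 (X(k) = 2² = 4)
Z = -9 + √29 (Z = -9 + √(42 - 13) = -9 + √29 ≈ -3.6148)
Z + g(X(w(1, -5)))*M = (-9 + √29) - 4*(-75) = (-9 + √29) + 300 = 291 + √29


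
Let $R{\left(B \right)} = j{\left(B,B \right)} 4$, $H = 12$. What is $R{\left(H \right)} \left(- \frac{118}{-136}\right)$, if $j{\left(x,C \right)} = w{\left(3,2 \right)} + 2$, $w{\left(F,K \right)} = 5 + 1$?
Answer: $\frac{472}{17} \approx 27.765$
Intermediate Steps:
$w{\left(F,K \right)} = 6$
$j{\left(x,C \right)} = 8$ ($j{\left(x,C \right)} = 6 + 2 = 8$)
$R{\left(B \right)} = 32$ ($R{\left(B \right)} = 8 \cdot 4 = 32$)
$R{\left(H \right)} \left(- \frac{118}{-136}\right) = 32 \left(- \frac{118}{-136}\right) = 32 \left(\left(-118\right) \left(- \frac{1}{136}\right)\right) = 32 \cdot \frac{59}{68} = \frac{472}{17}$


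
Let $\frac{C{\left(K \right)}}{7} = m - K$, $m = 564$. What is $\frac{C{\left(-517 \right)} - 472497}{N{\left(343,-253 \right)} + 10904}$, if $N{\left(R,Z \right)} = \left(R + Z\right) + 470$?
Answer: $- \frac{232465}{5732} \approx -40.556$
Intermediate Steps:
$N{\left(R,Z \right)} = 470 + R + Z$
$C{\left(K \right)} = 3948 - 7 K$ ($C{\left(K \right)} = 7 \left(564 - K\right) = 3948 - 7 K$)
$\frac{C{\left(-517 \right)} - 472497}{N{\left(343,-253 \right)} + 10904} = \frac{\left(3948 - -3619\right) - 472497}{\left(470 + 343 - 253\right) + 10904} = \frac{\left(3948 + 3619\right) - 472497}{560 + 10904} = \frac{7567 - 472497}{11464} = \left(-464930\right) \frac{1}{11464} = - \frac{232465}{5732}$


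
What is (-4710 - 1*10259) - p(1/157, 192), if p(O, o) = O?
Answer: -2350134/157 ≈ -14969.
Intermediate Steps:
(-4710 - 1*10259) - p(1/157, 192) = (-4710 - 1*10259) - 1/157 = (-4710 - 10259) - 1*1/157 = -14969 - 1/157 = -2350134/157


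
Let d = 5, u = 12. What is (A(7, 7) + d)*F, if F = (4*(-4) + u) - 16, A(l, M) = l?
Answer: -240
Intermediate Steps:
F = -20 (F = (4*(-4) + 12) - 16 = (-16 + 12) - 16 = -4 - 16 = -20)
(A(7, 7) + d)*F = (7 + 5)*(-20) = 12*(-20) = -240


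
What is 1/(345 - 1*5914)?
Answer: -1/5569 ≈ -0.00017957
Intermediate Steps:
1/(345 - 1*5914) = 1/(345 - 5914) = 1/(-5569) = -1/5569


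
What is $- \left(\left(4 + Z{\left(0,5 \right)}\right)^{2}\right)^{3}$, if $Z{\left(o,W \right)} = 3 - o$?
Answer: $-117649$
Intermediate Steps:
$- \left(\left(4 + Z{\left(0,5 \right)}\right)^{2}\right)^{3} = - \left(\left(4 + \left(3 - 0\right)\right)^{2}\right)^{3} = - \left(\left(4 + \left(3 + 0\right)\right)^{2}\right)^{3} = - \left(\left(4 + 3\right)^{2}\right)^{3} = - \left(7^{2}\right)^{3} = - 49^{3} = \left(-1\right) 117649 = -117649$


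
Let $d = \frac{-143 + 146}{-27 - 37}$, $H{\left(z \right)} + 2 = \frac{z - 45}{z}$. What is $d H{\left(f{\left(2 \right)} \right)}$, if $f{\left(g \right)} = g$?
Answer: $\frac{141}{128} \approx 1.1016$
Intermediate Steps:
$H{\left(z \right)} = -2 + \frac{-45 + z}{z}$ ($H{\left(z \right)} = -2 + \frac{z - 45}{z} = -2 + \frac{-45 + z}{z}$)
$d = - \frac{3}{64}$ ($d = \frac{3}{-64} = 3 \left(- \frac{1}{64}\right) = - \frac{3}{64} \approx -0.046875$)
$d H{\left(f{\left(2 \right)} \right)} = - \frac{3 \frac{-45 - 2}{2}}{64} = - \frac{3 \cdot \frac{1}{2} \left(-47\right)}{64} = \left(- \frac{3}{64}\right) \left(- \frac{47}{2}\right) = \frac{141}{128}$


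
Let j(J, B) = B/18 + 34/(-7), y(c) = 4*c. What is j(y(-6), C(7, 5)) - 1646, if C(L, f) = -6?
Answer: -34675/21 ≈ -1651.2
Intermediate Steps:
j(J, B) = -34/7 + B/18 (j(J, B) = B*(1/18) + 34*(-⅐) = B/18 - 34/7 = -34/7 + B/18)
j(y(-6), C(7, 5)) - 1646 = (-34/7 + (1/18)*(-6)) - 1646 = (-34/7 - ⅓) - 1646 = -109/21 - 1646 = -34675/21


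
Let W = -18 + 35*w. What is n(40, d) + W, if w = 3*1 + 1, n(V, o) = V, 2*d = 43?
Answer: 162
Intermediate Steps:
d = 43/2 (d = (½)*43 = 43/2 ≈ 21.500)
w = 4 (w = 3 + 1 = 4)
W = 122 (W = -18 + 35*4 = -18 + 140 = 122)
n(40, d) + W = 40 + 122 = 162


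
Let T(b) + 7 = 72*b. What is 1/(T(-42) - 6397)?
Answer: -1/9428 ≈ -0.00010607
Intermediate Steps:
T(b) = -7 + 72*b
1/(T(-42) - 6397) = 1/((-7 + 72*(-42)) - 6397) = 1/((-7 - 3024) - 6397) = 1/(-3031 - 6397) = 1/(-9428) = -1/9428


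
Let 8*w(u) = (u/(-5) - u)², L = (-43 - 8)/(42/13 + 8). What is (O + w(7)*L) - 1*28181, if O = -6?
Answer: -206057483/7300 ≈ -28227.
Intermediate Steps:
L = -663/146 (L = -51/(42*(1/13) + 8) = -51/(42/13 + 8) = -51/146/13 = -51*13/146 = -663/146 ≈ -4.5411)
w(u) = 9*u²/50 (w(u) = (u/(-5) - u)²/8 = (u*(-⅕) - u)²/8 = (-u/5 - u)²/8 = (-6*u/5)²/8 = (36*u²/25)/8 = 9*u²/50)
(O + w(7)*L) - 1*28181 = (-6 + ((9/50)*7²)*(-663/146)) - 1*28181 = (-6 + ((9/50)*49)*(-663/146)) - 28181 = (-6 + (441/50)*(-663/146)) - 28181 = (-6 - 292383/7300) - 28181 = -336183/7300 - 28181 = -206057483/7300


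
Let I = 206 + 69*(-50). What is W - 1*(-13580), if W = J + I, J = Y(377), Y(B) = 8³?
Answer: 10848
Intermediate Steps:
Y(B) = 512
J = 512
I = -3244 (I = 206 - 3450 = -3244)
W = -2732 (W = 512 - 3244 = -2732)
W - 1*(-13580) = -2732 - 1*(-13580) = -2732 + 13580 = 10848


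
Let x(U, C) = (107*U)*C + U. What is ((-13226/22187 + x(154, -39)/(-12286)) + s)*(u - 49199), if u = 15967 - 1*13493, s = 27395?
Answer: -174790778109908625/136294741 ≈ -1.2824e+9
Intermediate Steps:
u = 2474 (u = 15967 - 13493 = 2474)
x(U, C) = U + 107*C*U (x(U, C) = 107*C*U + U = U + 107*C*U)
((-13226/22187 + x(154, -39)/(-12286)) + s)*(u - 49199) = ((-13226/22187 + (154*(1 + 107*(-39)))/(-12286)) + 27395)*(2474 - 49199) = ((-13226*1/22187 + (154*(1 - 4173))*(-1/12286)) + 27395)*(-46725) = ((-13226/22187 + (154*(-4172))*(-1/12286)) + 27395)*(-46725) = ((-13226/22187 - 642488*(-1/12286)) + 27395)*(-46725) = ((-13226/22187 + 321244/6143) + 27395)*(-46725) = (7046193310/136294741 + 27395)*(-46725) = (3740840623005/136294741)*(-46725) = -174790778109908625/136294741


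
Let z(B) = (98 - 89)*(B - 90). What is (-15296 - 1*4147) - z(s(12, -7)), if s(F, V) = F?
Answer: -18741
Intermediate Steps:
z(B) = -810 + 9*B (z(B) = 9*(-90 + B) = -810 + 9*B)
(-15296 - 1*4147) - z(s(12, -7)) = (-15296 - 1*4147) - (-810 + 9*12) = (-15296 - 4147) - (-810 + 108) = -19443 - 1*(-702) = -19443 + 702 = -18741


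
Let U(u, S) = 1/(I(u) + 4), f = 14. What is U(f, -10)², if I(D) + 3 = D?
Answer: 1/225 ≈ 0.0044444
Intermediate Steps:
I(D) = -3 + D
U(u, S) = 1/(1 + u) (U(u, S) = 1/((-3 + u) + 4) = 1/(1 + u))
U(f, -10)² = (1/(1 + 14))² = (1/15)² = 1/225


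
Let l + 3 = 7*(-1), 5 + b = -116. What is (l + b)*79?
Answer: -10349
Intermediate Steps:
b = -121 (b = -5 - 116 = -121)
l = -10 (l = -3 + 7*(-1) = -3 - 7 = -10)
(l + b)*79 = (-10 - 121)*79 = -131*79 = -10349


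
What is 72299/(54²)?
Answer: 72299/2916 ≈ 24.794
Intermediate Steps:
72299/(54²) = 72299/2916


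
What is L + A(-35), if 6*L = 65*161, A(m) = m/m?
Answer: 10471/6 ≈ 1745.2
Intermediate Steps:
A(m) = 1
L = 10465/6 (L = (65*161)/6 = (⅙)*10465 = 10465/6 ≈ 1744.2)
L + A(-35) = 10465/6 + 1 = 10471/6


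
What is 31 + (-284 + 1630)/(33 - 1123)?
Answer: 16222/545 ≈ 29.765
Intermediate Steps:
31 + (-284 + 1630)/(33 - 1123) = 31 + 1346/(-1090) = 31 + 1346*(-1/1090) = 31 - 673/545 = 16222/545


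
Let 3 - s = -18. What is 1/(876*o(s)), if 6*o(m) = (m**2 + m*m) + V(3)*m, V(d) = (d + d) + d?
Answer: 1/156366 ≈ 6.3953e-6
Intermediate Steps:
s = 21 (s = 3 - 1*(-18) = 3 + 18 = 21)
V(d) = 3*d (V(d) = 2*d + d = 3*d)
o(m) = m**2/3 + 3*m/2 (o(m) = ((m**2 + m*m) + (3*3)*m)/6 = ((m**2 + m**2) + 9*m)/6 = (2*m**2 + 9*m)/6 = m**2/3 + 3*m/2)
1/(876*o(s)) = 1/(876*((1/6)*21*(9 + 2*21))) = 1/(876*((1/6)*21*(9 + 42))) = 1/(876*((1/6)*21*51)) = 1/(876*(357/2)) = 1/156366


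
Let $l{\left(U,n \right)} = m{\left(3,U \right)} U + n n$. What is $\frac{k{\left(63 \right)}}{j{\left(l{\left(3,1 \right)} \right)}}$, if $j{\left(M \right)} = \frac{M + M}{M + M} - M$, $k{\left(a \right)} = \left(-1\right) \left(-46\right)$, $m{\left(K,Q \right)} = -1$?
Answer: $\frac{46}{3} \approx 15.333$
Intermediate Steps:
$k{\left(a \right)} = 46$
$l{\left(U,n \right)} = n^{2} - U$ ($l{\left(U,n \right)} = - U + n n = - U + n^{2} = n^{2} - U$)
$j{\left(M \right)} = 1 - M$ ($j{\left(M \right)} = \frac{2 M}{2 M} - M = 2 M \frac{1}{2 M} - M = 1 - M$)
$\frac{k{\left(63 \right)}}{j{\left(l{\left(3,1 \right)} \right)}} = \frac{46}{1 - \left(1^{2} - 3\right)} = \frac{46}{1 - \left(1 - 3\right)} = \frac{46}{1 - -2} = \frac{46}{1 + 2} = \frac{46}{3}$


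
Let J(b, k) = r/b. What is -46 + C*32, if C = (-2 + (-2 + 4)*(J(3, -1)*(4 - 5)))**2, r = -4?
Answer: -286/9 ≈ -31.778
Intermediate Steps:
J(b, k) = -4/b
C = 4/9 (C = (-2 + (-2 + 4)*((-4/3)*(4 - 5)))**2 = (-2 + 2*(-4*1/3*(-1)))**2 = (-2 + 2*(-4/3*(-1)))**2 = (-2 + 2*(4/3))**2 = (-2 + 8/3)**2 = (2/3)**2 = 4/9 ≈ 0.44444)
-46 + C*32 = -46 + (4/9)*32 = -46 + 128/9 = -286/9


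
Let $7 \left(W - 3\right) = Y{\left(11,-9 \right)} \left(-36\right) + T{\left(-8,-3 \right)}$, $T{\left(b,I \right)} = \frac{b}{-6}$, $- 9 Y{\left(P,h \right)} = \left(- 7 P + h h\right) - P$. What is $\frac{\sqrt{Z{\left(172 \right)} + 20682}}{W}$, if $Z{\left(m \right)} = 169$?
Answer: $- \frac{21 \sqrt{20851}}{17} \approx -178.38$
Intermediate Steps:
$Y{\left(P,h \right)} = - \frac{h^{2}}{9} + \frac{8 P}{9}$ ($Y{\left(P,h \right)} = - \frac{\left(- 7 P + h h\right) - P}{9} = - \frac{\left(- 7 P + h^{2}\right) - P}{9} = - \frac{\left(h^{2} - 7 P\right) - P}{9} = - \frac{h^{2} - 8 P}{9} = - \frac{h^{2}}{9} + \frac{8 P}{9}$)
$T{\left(b,I \right)} = - \frac{b}{6}$ ($T{\left(b,I \right)} = b \left(- \frac{1}{6}\right) = - \frac{b}{6}$)
$W = - \frac{17}{21}$ ($W = 3 + \frac{\left(- \frac{\left(-9\right)^{2}}{9} + \frac{8}{9} \cdot 11\right) \left(-36\right) - - \frac{4}{3}}{7} = 3 + \frac{\left(\left(- \frac{1}{9}\right) 81 + \frac{88}{9}\right) \left(-36\right) + \frac{4}{3}}{7} = 3 + \frac{\left(-9 + \frac{88}{9}\right) \left(-36\right) + \frac{4}{3}}{7} = 3 + \frac{\frac{7}{9} \left(-36\right) + \frac{4}{3}}{7} = 3 + \frac{-28 + \frac{4}{3}}{7} = 3 + \frac{1}{7} \left(- \frac{80}{3}\right) = 3 - \frac{80}{21} = - \frac{17}{21} \approx -0.80952$)
$\frac{\sqrt{Z{\left(172 \right)} + 20682}}{W} = \frac{\sqrt{169 + 20682}}{- \frac{17}{21}} = \sqrt{20851} \left(- \frac{21}{17}\right) = - \frac{21 \sqrt{20851}}{17}$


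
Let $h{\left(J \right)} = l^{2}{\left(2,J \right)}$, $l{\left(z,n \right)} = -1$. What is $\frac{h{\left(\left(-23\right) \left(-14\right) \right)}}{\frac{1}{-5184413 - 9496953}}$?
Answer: $-14681366$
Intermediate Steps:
$h{\left(J \right)} = 1$ ($h{\left(J \right)} = \left(-1\right)^{2} = 1$)
$\frac{h{\left(\left(-23\right) \left(-14\right) \right)}}{\frac{1}{-5184413 - 9496953}} = 1 \frac{1}{\frac{1}{-5184413 - 9496953}} = 1 \frac{1}{\frac{1}{-14681366}} = 1 \frac{1}{- \frac{1}{14681366}} = 1 \left(-14681366\right) = -14681366$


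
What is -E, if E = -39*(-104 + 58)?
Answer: -1794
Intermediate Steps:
E = 1794 (E = -39*(-46) = 1794)
-E = -1*1794 = -1794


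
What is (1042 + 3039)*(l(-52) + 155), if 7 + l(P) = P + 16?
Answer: 457072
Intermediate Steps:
l(P) = 9 + P (l(P) = -7 + (P + 16) = -7 + (16 + P) = 9 + P)
(1042 + 3039)*(l(-52) + 155) = (1042 + 3039)*((9 - 52) + 155) = 4081*(-43 + 155) = 4081*112 = 457072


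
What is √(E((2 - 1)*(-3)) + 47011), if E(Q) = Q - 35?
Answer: √46973 ≈ 216.73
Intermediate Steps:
E(Q) = -35 + Q
√(E((2 - 1)*(-3)) + 47011) = √((-35 + (2 - 1)*(-3)) + 47011) = √((-35 + 1*(-3)) + 47011) = √((-35 - 3) + 47011) = √(-38 + 47011) = √46973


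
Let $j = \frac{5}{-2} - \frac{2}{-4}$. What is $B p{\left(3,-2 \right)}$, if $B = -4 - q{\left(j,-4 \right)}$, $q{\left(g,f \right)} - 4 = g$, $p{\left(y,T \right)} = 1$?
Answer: $-6$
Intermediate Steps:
$j = -2$ ($j = 5 \left(- \frac{1}{2}\right) - - \frac{1}{2} = - \frac{5}{2} + \frac{1}{2} = -2$)
$q{\left(g,f \right)} = 4 + g$
$B = -6$ ($B = -4 - \left(4 - 2\right) = -4 - 2 = -6$)
$B p{\left(3,-2 \right)} = \left(-6\right) 1 = -6$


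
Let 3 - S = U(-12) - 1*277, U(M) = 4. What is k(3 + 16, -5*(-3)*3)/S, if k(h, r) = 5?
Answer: 5/276 ≈ 0.018116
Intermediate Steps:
S = 276 (S = 3 - (4 - 1*277) = 3 - (4 - 277) = 3 - 1*(-273) = 3 + 273 = 276)
k(3 + 16, -5*(-3)*3)/S = 5/276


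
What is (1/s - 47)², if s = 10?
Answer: 219961/100 ≈ 2199.6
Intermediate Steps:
(1/s - 47)² = (1/10 - 47)² = (⅒ - 47)² = (-469/10)² = 219961/100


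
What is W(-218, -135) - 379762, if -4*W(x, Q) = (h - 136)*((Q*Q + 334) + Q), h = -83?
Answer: 628952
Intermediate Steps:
W(x, Q) = 36573/2 + 219*Q/4 + 219*Q**2/4 (W(x, Q) = -(-83 - 136)*((Q*Q + 334) + Q)/4 = -(-219)*((Q**2 + 334) + Q)/4 = -(-219)*((334 + Q**2) + Q)/4 = -(-219)*(334 + Q + Q**2)/4 = -(-73146 - 219*Q - 219*Q**2)/4 = 36573/2 + 219*Q/4 + 219*Q**2/4)
W(-218, -135) - 379762 = (36573/2 + (219/4)*(-135) + (219/4)*(-135)**2) - 379762 = (36573/2 - 29565/4 + (219/4)*18225) - 379762 = (36573/2 - 29565/4 + 3991275/4) - 379762 = 1008714 - 379762 = 628952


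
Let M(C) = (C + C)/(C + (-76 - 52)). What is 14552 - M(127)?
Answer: 14806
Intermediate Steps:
M(C) = 2*C/(-128 + C) (M(C) = (2*C)/(C - 128) = (2*C)/(-128 + C) = 2*C/(-128 + C))
14552 - M(127) = 14552 - 2*127/(-128 + 127) = 14552 - 2*127/(-1) = 14552 - 2*127*(-1) = 14552 - 1*(-254) = 14552 + 254 = 14806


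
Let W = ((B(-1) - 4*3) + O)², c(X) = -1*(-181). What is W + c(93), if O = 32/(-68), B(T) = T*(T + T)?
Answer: 83993/289 ≈ 290.63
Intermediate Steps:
c(X) = 181
B(T) = 2*T² (B(T) = T*(2*T) = 2*T²)
O = -8/17 (O = 32*(-1/68) = -8/17 ≈ -0.47059)
W = 31684/289 (W = ((2*(-1)² - 4*3) - 8/17)² = ((2*1 - 12) - 8/17)² = ((2 - 12) - 8/17)² = (-10 - 8/17)² = (-178/17)² = 31684/289 ≈ 109.63)
W + c(93) = 31684/289 + 181 = 83993/289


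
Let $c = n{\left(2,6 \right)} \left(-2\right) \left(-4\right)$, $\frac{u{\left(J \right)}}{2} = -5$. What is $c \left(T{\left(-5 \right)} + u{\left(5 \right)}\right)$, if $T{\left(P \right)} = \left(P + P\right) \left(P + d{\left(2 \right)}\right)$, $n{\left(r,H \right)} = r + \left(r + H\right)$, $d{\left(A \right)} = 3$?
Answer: $800$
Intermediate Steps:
$u{\left(J \right)} = -10$ ($u{\left(J \right)} = 2 \left(-5\right) = -10$)
$n{\left(r,H \right)} = H + 2 r$ ($n{\left(r,H \right)} = r + \left(H + r\right) = H + 2 r$)
$T{\left(P \right)} = 2 P \left(3 + P\right)$ ($T{\left(P \right)} = \left(P + P\right) \left(P + 3\right) = 2 P \left(3 + P\right)$)
$c = 80$ ($c = \left(6 + 2 \cdot 2\right) \left(-2\right) \left(-4\right) = \left(6 + 4\right) \left(-2\right) \left(-4\right) = 10 \left(-2\right) \left(-4\right) = \left(-20\right) \left(-4\right) = 80$)
$c \left(T{\left(-5 \right)} + u{\left(5 \right)}\right) = 80 \left(2 \left(-5\right) \left(3 - 5\right) - 10\right) = 80 \left(2 \left(-5\right) \left(-2\right) - 10\right) = 80 \left(20 - 10\right) = 80 \cdot 10 = 800$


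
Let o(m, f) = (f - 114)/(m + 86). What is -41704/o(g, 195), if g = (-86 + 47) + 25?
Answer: -333632/9 ≈ -37070.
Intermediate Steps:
g = -14 (g = -39 + 25 = -14)
o(m, f) = (-114 + f)/(86 + m)
-41704/o(g, 195) = -41704*(86 - 14)/(-114 + 195) = -41704/(81/72) = -41704/((1/72)*81) = -41704/9/8 = -41704*8/9 = -333632/9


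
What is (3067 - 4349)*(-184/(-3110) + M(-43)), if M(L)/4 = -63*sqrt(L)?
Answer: -117944/1555 + 323064*I*sqrt(43) ≈ -75.848 + 2.1185e+6*I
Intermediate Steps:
M(L) = -252*sqrt(L) (M(L) = 4*(-63*sqrt(L)) = -252*sqrt(L))
(3067 - 4349)*(-184/(-3110) + M(-43)) = (3067 - 4349)*(-184/(-3110) - 252*I*sqrt(43)) = -1282*(-184*(-1/3110) - 252*I*sqrt(43)) = -1282*(92/1555 - 252*I*sqrt(43)) = -117944/1555 + 323064*I*sqrt(43)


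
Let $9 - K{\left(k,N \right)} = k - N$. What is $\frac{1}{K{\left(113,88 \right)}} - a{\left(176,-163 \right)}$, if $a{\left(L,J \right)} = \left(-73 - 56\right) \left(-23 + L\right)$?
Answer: $\frac{315791}{16} \approx 19737.0$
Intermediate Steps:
$K{\left(k,N \right)} = 9 + N - k$ ($K{\left(k,N \right)} = 9 - \left(k - N\right) = 9 + \left(N - k\right) = 9 + N - k$)
$a{\left(L,J \right)} = 2967 - 129 L$ ($a{\left(L,J \right)} = - 129 \left(-23 + L\right) = 2967 - 129 L$)
$\frac{1}{K{\left(113,88 \right)}} - a{\left(176,-163 \right)} = \frac{1}{9 + 88 - 113} - \left(2967 - 22704\right) = \frac{1}{-16} - -19737 = - \frac{1}{16} + 19737 = \frac{315791}{16}$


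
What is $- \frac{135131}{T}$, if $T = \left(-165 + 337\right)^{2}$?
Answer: $- \frac{135131}{29584} \approx -4.5677$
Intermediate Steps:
$T = 29584$ ($T = 172^{2} = 29584$)
$- \frac{135131}{T} = - \frac{135131}{29584}$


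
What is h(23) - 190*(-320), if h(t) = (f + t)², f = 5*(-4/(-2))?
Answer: 61889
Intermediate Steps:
f = 10 (f = 5*(-4*(-½)) = 5*2 = 10)
h(t) = (10 + t)²
h(23) - 190*(-320) = (10 + 23)² - 190*(-320) = 33² + 60800 = 1089 + 60800 = 61889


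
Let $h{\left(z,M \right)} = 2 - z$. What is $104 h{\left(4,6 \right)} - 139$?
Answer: $-347$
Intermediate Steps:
$104 h{\left(4,6 \right)} - 139 = 104 \left(2 - 4\right) - 139 = 104 \left(-2\right) - 139 = -208 - 139 = -347$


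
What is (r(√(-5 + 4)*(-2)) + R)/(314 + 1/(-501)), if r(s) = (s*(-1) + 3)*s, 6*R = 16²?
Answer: 23380/157313 - 3006*I/157313 ≈ 0.14862 - 0.019108*I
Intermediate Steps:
R = 128/3 (R = (⅙)*16² = (⅙)*256 = 128/3 ≈ 42.667)
r(s) = s*(3 - s) (r(s) = (-s + 3)*s = (3 - s)*s = s*(3 - s))
(r(√(-5 + 4)*(-2)) + R)/(314 + 1/(-501)) = ((√(-5 + 4)*(-2))*(3 - √(-5 + 4)*(-2)) + 128/3)/(314 + 1/(-501)) = ((√(-1)*(-2))*(3 - √(-1)*(-2)) + 128/3)/(314 + 1*(-1/501)) = ((I*(-2))*(3 - I*(-2)) + 128/3)/(314 - 1/501) = ((-2*I)*(3 - (-2)*I) + 128/3)/(157313/501) = ((-2*I)*(3 + 2*I) + 128/3)*(501/157313) = (-2*I*(3 + 2*I) + 128/3)*(501/157313) = (128/3 - 2*I*(3 + 2*I))*(501/157313) = 21376/157313 - 1002*I*(3 + 2*I)/157313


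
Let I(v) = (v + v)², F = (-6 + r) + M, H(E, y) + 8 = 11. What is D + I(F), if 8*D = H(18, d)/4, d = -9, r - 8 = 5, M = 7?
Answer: 25091/32 ≈ 784.09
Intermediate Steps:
r = 13 (r = 8 + 5 = 13)
H(E, y) = 3 (H(E, y) = -8 + 11 = 3)
F = 14 (F = (-6 + 13) + 7 = 7 + 7 = 14)
I(v) = 4*v² (I(v) = (2*v)² = 4*v²)
D = 3/32 (D = (3/4)/8 = (3*(¼))/8 = (⅛)*(¾) = 3/32 ≈ 0.093750)
D + I(F) = 3/32 + 4*14² = 3/32 + 4*196 = 3/32 + 784 = 25091/32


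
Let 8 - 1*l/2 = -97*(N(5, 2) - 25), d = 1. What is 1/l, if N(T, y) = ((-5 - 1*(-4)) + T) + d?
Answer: -1/3864 ≈ -0.00025880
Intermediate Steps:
N(T, y) = T (N(T, y) = ((-5 - 1*(-4)) + T) + 1 = ((-5 + 4) + T) + 1 = (-1 + T) + 1 = T)
l = -3864 (l = 16 - (-194)*(5 - 25) = 16 - (-194)*(-20) = 16 - 2*1940 = 16 - 3880 = -3864)
1/l = 1/(-3864) = -1/3864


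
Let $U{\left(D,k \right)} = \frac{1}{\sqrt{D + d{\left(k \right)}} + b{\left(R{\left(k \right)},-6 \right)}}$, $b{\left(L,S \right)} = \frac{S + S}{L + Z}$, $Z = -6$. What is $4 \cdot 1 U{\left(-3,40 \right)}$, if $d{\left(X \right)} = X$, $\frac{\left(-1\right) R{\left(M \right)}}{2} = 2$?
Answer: $- \frac{120}{889} + \frac{100 \sqrt{37}}{889} \approx 0.54924$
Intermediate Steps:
$R{\left(M \right)} = -4$ ($R{\left(M \right)} = \left(-2\right) 2 = -4$)
$b{\left(L,S \right)} = \frac{2 S}{-6 + L}$ ($b{\left(L,S \right)} = \frac{S + S}{L - 6} = \frac{2 S}{-6 + L}$)
$U{\left(D,k \right)} = \frac{1}{\frac{6}{5} + \sqrt{D + k}}$ ($U{\left(D,k \right)} = \frac{1}{\sqrt{D + k} + 2 \left(-6\right) \frac{1}{-6 - 4}} = \frac{1}{\sqrt{D + k} + 2 \left(-6\right) \frac{1}{-10}} = \frac{1}{\sqrt{D + k} + 2 \left(-6\right) \left(- \frac{1}{10}\right)} = \frac{1}{\sqrt{D + k} + \frac{6}{5}} = \frac{1}{\frac{6}{5} + \sqrt{D + k}}$)
$4 \cdot 1 U{\left(-3,40 \right)} = 4 \cdot 1 \frac{5}{6 + 5 \sqrt{-3 + 40}} = 4 \frac{5}{6 + 5 \sqrt{37}} = \frac{20}{6 + 5 \sqrt{37}}$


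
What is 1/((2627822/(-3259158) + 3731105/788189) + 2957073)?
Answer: 1284416242431/3798117635774322079 ≈ 3.3817e-7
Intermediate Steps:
1/((2627822/(-3259158) + 3731105/788189) + 2957073) = 1/((2627822*(-1/3259158) + 3731105*(1/788189)) + 2957073) = 1/((-1313911/1629579 + 3731105/788189) + 2957073) = 1/(5044520157616/1284416242431 + 2957073) = 1/(3798117635774322079/1284416242431) = 1284416242431/3798117635774322079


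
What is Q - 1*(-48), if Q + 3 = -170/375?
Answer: 3341/75 ≈ 44.547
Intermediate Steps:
Q = -259/75 (Q = -3 - 170/375 = -3 - 170*1/375 = -3 - 34/75 = -259/75 ≈ -3.4533)
Q - 1*(-48) = -259/75 - 1*(-48) = -259/75 + 48 = 3341/75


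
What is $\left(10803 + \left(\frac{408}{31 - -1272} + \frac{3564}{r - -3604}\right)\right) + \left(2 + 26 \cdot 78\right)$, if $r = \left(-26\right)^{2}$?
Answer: $\frac{17893494463}{1394210} \approx 12834.0$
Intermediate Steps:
$r = 676$
$\left(10803 + \left(\frac{408}{31 - -1272} + \frac{3564}{r - -3604}\right)\right) + \left(2 + 26 \cdot 78\right) = \left(10803 + \left(\frac{408}{31 - -1272} + \frac{3564}{676 - -3604}\right)\right) + \left(2 + 26 \cdot 78\right) = \left(10803 + \left(\frac{408}{31 + 1272} + \frac{3564}{676 + 3604}\right)\right) + \left(2 + 2028\right) = \left(10803 + \left(\frac{408}{1303} + \frac{3564}{4280}\right)\right) + 2030 = \left(10803 + \left(408 \cdot \frac{1}{1303} + 3564 \cdot \frac{1}{4280}\right)\right) + 2030 = \left(10803 + \left(\frac{408}{1303} + \frac{891}{1070}\right)\right) + 2030 = \left(10803 + \frac{1597533}{1394210}\right) + 2030 = \frac{15063248163}{1394210} + 2030 = \frac{17893494463}{1394210}$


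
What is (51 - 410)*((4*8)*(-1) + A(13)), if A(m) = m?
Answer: 6821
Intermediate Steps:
(51 - 410)*((4*8)*(-1) + A(13)) = (51 - 410)*((4*8)*(-1) + 13) = -359*(32*(-1) + 13) = -359*(-32 + 13) = -359*(-19) = 6821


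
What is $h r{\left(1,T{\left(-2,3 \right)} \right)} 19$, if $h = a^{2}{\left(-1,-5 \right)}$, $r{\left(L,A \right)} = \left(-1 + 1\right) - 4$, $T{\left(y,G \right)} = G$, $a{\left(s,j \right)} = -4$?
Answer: $-1216$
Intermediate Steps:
$r{\left(L,A \right)} = -4$ ($r{\left(L,A \right)} = 0 - 4 = -4$)
$h = 16$ ($h = \left(-4\right)^{2} = 16$)
$h r{\left(1,T{\left(-2,3 \right)} \right)} 19 = 16 \left(-4\right) 19 = \left(-64\right) 19 = -1216$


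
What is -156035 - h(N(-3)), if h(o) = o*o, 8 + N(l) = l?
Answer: -156156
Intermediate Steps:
N(l) = -8 + l
h(o) = o**2
-156035 - h(N(-3)) = -156035 - (-8 - 3)**2 = -156035 - 1*(-11)**2 = -156035 - 1*121 = -156035 - 121 = -156156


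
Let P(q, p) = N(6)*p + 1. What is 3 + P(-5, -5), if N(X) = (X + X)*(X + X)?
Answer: -716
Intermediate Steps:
N(X) = 4*X² (N(X) = (2*X)*(2*X) = 4*X²)
P(q, p) = 1 + 144*p (P(q, p) = (4*6²)*p + 1 = (4*36)*p + 1 = 144*p + 1 = 1 + 144*p)
3 + P(-5, -5) = 3 + (1 + 144*(-5)) = 3 + (1 - 720) = 3 - 719 = -716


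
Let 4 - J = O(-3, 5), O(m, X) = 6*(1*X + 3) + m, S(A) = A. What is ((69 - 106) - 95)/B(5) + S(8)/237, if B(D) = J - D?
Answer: 15826/5451 ≈ 2.9033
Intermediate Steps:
O(m, X) = 18 + m + 6*X (O(m, X) = 6*(X + 3) + m = 6*(3 + X) + m = (18 + 6*X) + m = 18 + m + 6*X)
J = -41 (J = 4 - (18 - 3 + 6*5) = 4 - (18 - 3 + 30) = 4 - 1*45 = 4 - 45 = -41)
B(D) = -41 - D
((69 - 106) - 95)/B(5) + S(8)/237 = ((69 - 106) - 95)/(-41 - 1*5) + 8/237 = (-37 - 95)/(-41 - 5) + 8*(1/237) = -132/(-46) + 8/237 = -132*(-1/46) + 8/237 = 66/23 + 8/237 = 15826/5451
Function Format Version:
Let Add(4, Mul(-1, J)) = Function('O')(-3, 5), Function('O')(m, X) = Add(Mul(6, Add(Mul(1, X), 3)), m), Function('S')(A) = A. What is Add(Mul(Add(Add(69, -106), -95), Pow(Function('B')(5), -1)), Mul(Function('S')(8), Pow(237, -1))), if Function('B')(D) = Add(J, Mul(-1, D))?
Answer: Rational(15826, 5451) ≈ 2.9033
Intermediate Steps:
Function('O')(m, X) = Add(18, m, Mul(6, X)) (Function('O')(m, X) = Add(Mul(6, Add(X, 3)), m) = Add(Mul(6, Add(3, X)), m) = Add(Add(18, Mul(6, X)), m) = Add(18, m, Mul(6, X)))
J = -41 (J = Add(4, Mul(-1, Add(18, -3, Mul(6, 5)))) = Add(4, Mul(-1, Add(18, -3, 30))) = Add(4, Mul(-1, 45)) = Add(4, -45) = -41)
Function('B')(D) = Add(-41, Mul(-1, D))
Add(Mul(Add(Add(69, -106), -95), Pow(Function('B')(5), -1)), Mul(Function('S')(8), Pow(237, -1))) = Add(Mul(Add(Add(69, -106), -95), Pow(Add(-41, Mul(-1, 5)), -1)), Mul(8, Pow(237, -1))) = Add(Mul(Add(-37, -95), Pow(Add(-41, -5), -1)), Mul(8, Rational(1, 237))) = Add(Mul(-132, Pow(-46, -1)), Rational(8, 237)) = Add(Mul(-132, Rational(-1, 46)), Rational(8, 237)) = Add(Rational(66, 23), Rational(8, 237)) = Rational(15826, 5451)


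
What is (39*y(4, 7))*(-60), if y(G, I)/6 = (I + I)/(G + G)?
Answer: -24570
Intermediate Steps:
y(G, I) = 6*I/G (y(G, I) = 6*((I + I)/(G + G)) = 6*((2*I)/((2*G))) = 6*((2*I)*(1/(2*G))) = 6*(I/G) = 6*I/G)
(39*y(4, 7))*(-60) = (39*(6*7/4))*(-60) = (39*(6*7*(1/4)))*(-60) = (39*(21/2))*(-60) = (819/2)*(-60) = -24570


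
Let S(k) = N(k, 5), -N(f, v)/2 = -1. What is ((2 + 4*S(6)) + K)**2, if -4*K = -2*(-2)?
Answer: 81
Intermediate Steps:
N(f, v) = 2 (N(f, v) = -2*(-1) = 2)
S(k) = 2
K = -1 (K = -(-1)*(-2)/2 = -1/4*4 = -1)
((2 + 4*S(6)) + K)**2 = ((2 + 4*2) - 1)**2 = ((2 + 8) - 1)**2 = (10 - 1)**2 = 9**2 = 81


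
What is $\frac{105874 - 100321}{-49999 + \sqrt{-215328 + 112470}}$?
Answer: $- \frac{277644447}{2500002859} - \frac{5553 i \sqrt{102858}}{2500002859} \approx -0.11106 - 0.00071237 i$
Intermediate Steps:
$\frac{105874 - 100321}{-49999 + \sqrt{-215328 + 112470}} = \frac{5553}{-49999 + \sqrt{-102858}} = \frac{5553}{-49999 + i \sqrt{102858}}$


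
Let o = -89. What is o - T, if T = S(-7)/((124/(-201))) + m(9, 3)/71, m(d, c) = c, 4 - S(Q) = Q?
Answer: -626947/8804 ≈ -71.212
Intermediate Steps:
S(Q) = 4 - Q
T = -156609/8804 (T = (4 - 1*(-7))/((124/(-201))) + 3/71 = (4 + 7)/((124*(-1/201))) + 3*(1/71) = 11/(-124/201) + 3/71 = 11*(-201/124) + 3/71 = -2211/124 + 3/71 = -156609/8804 ≈ -17.788)
o - T = -89 - 1*(-156609/8804) = -89 + 156609/8804 = -626947/8804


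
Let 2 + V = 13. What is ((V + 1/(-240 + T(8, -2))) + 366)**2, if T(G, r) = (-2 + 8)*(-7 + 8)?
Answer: 7782239089/54756 ≈ 1.4213e+5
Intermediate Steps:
V = 11 (V = -2 + 13 = 11)
T(G, r) = 6 (T(G, r) = 6*1 = 6)
((V + 1/(-240 + T(8, -2))) + 366)**2 = ((11 + 1/(-240 + 6)) + 366)**2 = ((11 + 1/(-234)) + 366)**2 = ((11 - 1/234) + 366)**2 = (2573/234 + 366)**2 = (88217/234)**2 = 7782239089/54756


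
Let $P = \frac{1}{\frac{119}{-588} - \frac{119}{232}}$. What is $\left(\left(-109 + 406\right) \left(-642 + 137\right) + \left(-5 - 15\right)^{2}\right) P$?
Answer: $\frac{145755624}{697} \approx 2.0912 \cdot 10^{5}$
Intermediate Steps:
$P = - \frac{4872}{3485}$ ($P = \frac{1}{119 \left(- \frac{1}{588}\right) - \frac{119}{232}} = \frac{1}{- \frac{17}{84} - \frac{119}{232}} = \frac{1}{- \frac{3485}{4872}} = - \frac{4872}{3485} \approx -1.398$)
$\left(\left(-109 + 406\right) \left(-642 + 137\right) + \left(-5 - 15\right)^{2}\right) P = \left(\left(-109 + 406\right) \left(-642 + 137\right) + \left(-5 - 15\right)^{2}\right) \left(- \frac{4872}{3485}\right) = \left(297 \left(-505\right) + \left(-20\right)^{2}\right) \left(- \frac{4872}{3485}\right) = \left(-149985 + 400\right) \left(- \frac{4872}{3485}\right) = \left(-149585\right) \left(- \frac{4872}{3485}\right) = \frac{145755624}{697}$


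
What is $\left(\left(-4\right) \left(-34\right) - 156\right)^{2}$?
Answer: $400$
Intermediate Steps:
$\left(\left(-4\right) \left(-34\right) - 156\right)^{2} = \left(136 - 156\right)^{2} = \left(-20\right)^{2} = 400$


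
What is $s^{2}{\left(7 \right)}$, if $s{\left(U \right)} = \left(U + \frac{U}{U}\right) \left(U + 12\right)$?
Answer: $23104$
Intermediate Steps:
$s{\left(U \right)} = \left(1 + U\right) \left(12 + U\right)$ ($s{\left(U \right)} = \left(U + 1\right) \left(12 + U\right) = \left(1 + U\right) \left(12 + U\right)$)
$s^{2}{\left(7 \right)} = \left(12 + 7^{2} + 13 \cdot 7\right)^{2} = \left(12 + 49 + 91\right)^{2} = 152^{2} = 23104$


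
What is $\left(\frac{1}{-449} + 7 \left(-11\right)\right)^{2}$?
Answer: $\frac{1195361476}{201601} \approx 5929.3$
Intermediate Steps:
$\left(\frac{1}{-449} + 7 \left(-11\right)\right)^{2} = \left(- \frac{1}{449} - 77\right)^{2} = \left(- \frac{34574}{449}\right)^{2} = \frac{1195361476}{201601}$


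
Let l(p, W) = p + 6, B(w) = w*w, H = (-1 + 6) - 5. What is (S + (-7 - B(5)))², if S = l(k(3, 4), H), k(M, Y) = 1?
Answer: 625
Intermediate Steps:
H = 0 (H = 5 - 5 = 0)
B(w) = w²
l(p, W) = 6 + p
S = 7 (S = 6 + 1 = 7)
(S + (-7 - B(5)))² = (7 + (-7 - 1*5²))² = (7 + (-7 - 1*25))² = (7 + (-7 - 25))² = (7 - 32)² = (-25)² = 625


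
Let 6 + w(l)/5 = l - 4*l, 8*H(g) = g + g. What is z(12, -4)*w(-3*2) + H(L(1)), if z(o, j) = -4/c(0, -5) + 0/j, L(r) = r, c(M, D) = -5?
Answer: 193/4 ≈ 48.250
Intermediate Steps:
H(g) = g/4 (H(g) = (g + g)/8 = (2*g)/8 = g/4)
z(o, j) = ⅘ (z(o, j) = -4/(-5) + 0/j = -4*(-⅕) + 0 = ⅘ + 0 = ⅘)
w(l) = -30 - 15*l (w(l) = -30 + 5*(l - 4*l) = -30 + 5*(-3*l) = -30 - 15*l)
z(12, -4)*w(-3*2) + H(L(1)) = 4*(-30 - (-45)*2)/5 + (¼)*1 = 4*(-30 - 15*(-6))/5 + ¼ = 4*(-30 + 90)/5 + ¼ = (⅘)*60 + ¼ = 48 + ¼ = 193/4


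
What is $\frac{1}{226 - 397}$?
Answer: $- \frac{1}{171} \approx -0.005848$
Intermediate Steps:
$\frac{1}{226 - 397} = \frac{1}{-171} = - \frac{1}{171}$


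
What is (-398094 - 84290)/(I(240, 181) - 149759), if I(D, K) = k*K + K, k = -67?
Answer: 482384/161705 ≈ 2.9831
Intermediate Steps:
I(D, K) = -66*K (I(D, K) = -67*K + K = -66*K)
(-398094 - 84290)/(I(240, 181) - 149759) = (-398094 - 84290)/(-66*181 - 149759) = -482384/(-11946 - 149759) = -482384/(-161705) = -482384*(-1/161705) = 482384/161705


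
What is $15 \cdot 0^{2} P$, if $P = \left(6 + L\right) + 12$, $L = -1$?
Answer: $0$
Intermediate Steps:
$P = 17$ ($P = \left(6 - 1\right) + 12 = 5 + 12 = 17$)
$15 \cdot 0^{2} P = 15 \cdot 0^{2} \cdot 17 = 15 \cdot 0 \cdot 17 = 0 \cdot 17 = 0$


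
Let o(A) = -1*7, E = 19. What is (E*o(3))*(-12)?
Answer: 1596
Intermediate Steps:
o(A) = -7
(E*o(3))*(-12) = (19*(-7))*(-12) = -133*(-12) = 1596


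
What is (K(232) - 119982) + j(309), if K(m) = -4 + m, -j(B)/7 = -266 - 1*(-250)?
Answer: -119642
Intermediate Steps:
j(B) = 112 (j(B) = -7*(-266 - 1*(-250)) = -7*(-266 + 250) = -7*(-16) = 112)
(K(232) - 119982) + j(309) = ((-4 + 232) - 119982) + 112 = (228 - 119982) + 112 = -119754 + 112 = -119642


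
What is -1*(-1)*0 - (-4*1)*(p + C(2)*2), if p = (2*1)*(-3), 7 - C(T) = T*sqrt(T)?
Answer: 32 - 16*sqrt(2) ≈ 9.3726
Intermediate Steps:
C(T) = 7 - T**(3/2) (C(T) = 7 - T*sqrt(T) = 7 - T**(3/2))
p = -6 (p = 2*(-3) = -6)
-1*(-1)*0 - (-4*1)*(p + C(2)*2) = -1*(-1)*0 - (-4*1)*(-6 + (7 - 2**(3/2))*2) = 1*0 - (-4)*(-6 + (7 - 2*sqrt(2))*2) = 0 - (-4)*(-6 + (7 - 2*sqrt(2))*2) = 0 - (-4)*(-6 + (14 - 4*sqrt(2))) = 0 - (-4)*(8 - 4*sqrt(2)) = 0 - (-32 + 16*sqrt(2)) = 0 + (32 - 16*sqrt(2)) = 32 - 16*sqrt(2)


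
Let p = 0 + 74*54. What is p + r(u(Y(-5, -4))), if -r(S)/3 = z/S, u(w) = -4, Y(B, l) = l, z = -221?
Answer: 15321/4 ≈ 3830.3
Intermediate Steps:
r(S) = 663/S (r(S) = -(-663)/S = 663/S)
p = 3996 (p = 0 + 3996 = 3996)
p + r(u(Y(-5, -4))) = 3996 + 663/(-4) = 3996 + 663*(-¼) = 3996 - 663/4 = 15321/4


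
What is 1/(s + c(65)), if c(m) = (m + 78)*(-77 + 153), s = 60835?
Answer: 1/71703 ≈ 1.3946e-5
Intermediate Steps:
c(m) = 5928 + 76*m (c(m) = (78 + m)*76 = 5928 + 76*m)
1/(s + c(65)) = 1/(60835 + (5928 + 76*65)) = 1/(60835 + (5928 + 4940)) = 1/(60835 + 10868) = 1/71703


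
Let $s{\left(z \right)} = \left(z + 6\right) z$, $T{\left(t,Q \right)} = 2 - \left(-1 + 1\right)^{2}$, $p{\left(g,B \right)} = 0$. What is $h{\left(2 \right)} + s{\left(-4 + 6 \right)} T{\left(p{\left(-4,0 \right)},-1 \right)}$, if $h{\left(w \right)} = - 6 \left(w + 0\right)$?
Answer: $20$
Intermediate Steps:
$h{\left(w \right)} = - 6 w$
$T{\left(t,Q \right)} = 2$ ($T{\left(t,Q \right)} = 2 - 0^{2} = 2 - 0 = 2 + 0 = 2$)
$s{\left(z \right)} = z \left(6 + z\right)$ ($s{\left(z \right)} = \left(6 + z\right) z = z \left(6 + z\right)$)
$h{\left(2 \right)} + s{\left(-4 + 6 \right)} T{\left(p{\left(-4,0 \right)},-1 \right)} = \left(-6\right) 2 + \left(-4 + 6\right) \left(6 + \left(-4 + 6\right)\right) 2 = -12 + 2 \left(6 + 2\right) 2 = -12 + 2 \cdot 8 \cdot 2 = -12 + 16 \cdot 2 = -12 + 32 = 20$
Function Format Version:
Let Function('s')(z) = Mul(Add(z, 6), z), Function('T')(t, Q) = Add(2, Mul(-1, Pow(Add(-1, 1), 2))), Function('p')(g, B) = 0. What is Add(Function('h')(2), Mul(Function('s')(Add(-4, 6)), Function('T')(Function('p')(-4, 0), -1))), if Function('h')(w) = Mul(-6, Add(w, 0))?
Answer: 20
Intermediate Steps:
Function('h')(w) = Mul(-6, w)
Function('T')(t, Q) = 2 (Function('T')(t, Q) = Add(2, Mul(-1, Pow(0, 2))) = Add(2, Mul(-1, 0)) = Add(2, 0) = 2)
Function('s')(z) = Mul(z, Add(6, z)) (Function('s')(z) = Mul(Add(6, z), z) = Mul(z, Add(6, z)))
Add(Function('h')(2), Mul(Function('s')(Add(-4, 6)), Function('T')(Function('p')(-4, 0), -1))) = Add(Mul(-6, 2), Mul(Mul(Add(-4, 6), Add(6, Add(-4, 6))), 2)) = Add(-12, Mul(Mul(2, Add(6, 2)), 2)) = Add(-12, Mul(Mul(2, 8), 2)) = Add(-12, Mul(16, 2)) = Add(-12, 32) = 20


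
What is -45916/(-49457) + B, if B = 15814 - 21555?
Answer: -283886721/49457 ≈ -5740.1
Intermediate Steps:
B = -5741
-45916/(-49457) + B = -45916/(-49457) - 5741 = -45916*(-1/49457) - 5741 = 45916/49457 - 5741 = -283886721/49457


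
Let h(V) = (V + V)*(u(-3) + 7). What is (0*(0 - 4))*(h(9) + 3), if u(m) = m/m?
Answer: 0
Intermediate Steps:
u(m) = 1
h(V) = 16*V (h(V) = (V + V)*(1 + 7) = (2*V)*8 = 16*V)
(0*(0 - 4))*(h(9) + 3) = (0*(0 - 4))*(16*9 + 3) = (0*(-4))*(144 + 3) = 0*147 = 0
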